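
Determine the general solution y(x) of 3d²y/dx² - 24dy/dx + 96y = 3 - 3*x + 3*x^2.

Divide through by 3: y'' - 8y' + 32y = 1 + x^2 - x.
Characteristic equation r² - 8r + 32 = 0 has discriminant (-8)² - 4·(32) = -64 < 0, so r = 4 ± 4i.
Hence y_h = C1*cos(4*x)*exp(4*x) + C2*exp(4*x)*sin(4*x).
For the particular solution try y_p = A0 + A1*x + A2*x^2. Substituting and matching coefficients of each power of x gives A0 = 13/512, A1 = -1/64, A2 = 1/32, so y_p = 13/512 - x/64 + x^2/32.

y = 13/512 - x/64 + x**2/32 + C1*cos(4*x)*exp(4*x) + C2*exp(4*x)*sin(4*x)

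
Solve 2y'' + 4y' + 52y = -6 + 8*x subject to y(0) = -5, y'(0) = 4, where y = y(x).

y = -43/338 + 2*x/13 - 1647*cos(5*x)*exp(-x)/338 - 347*exp(-x)*sin(5*x)/1690

Divide through by 2: y'' + 2y' + 26y = -3 + 4*x.
Characteristic equation r² + 2r + 26 = 0 has discriminant (2)² - 4·(26) = -100 < 0, so r = -1 ± 5i.
Hence y_h = C1*cos(5*x)*exp(-x) + C2*exp(-x)*sin(5*x).
For the particular solution try y_p = A0 + A1*x. Substituting and matching coefficients of each power of x gives A0 = -43/338, A1 = 2/13, so y_p = -43/338 + 2*x/13.
General solution: y = -43/338 + 2*x/13 + C1*cos(5*x)*exp(-x) + C2*exp(-x)*sin(5*x).
Apply the initial conditions: y(0) = -43/338 + C1 = -5 and y'(0) = 2/13 - C1 + 5*C2 = 4. Solving gives C1 = -1647/338, C2 = -347/1690.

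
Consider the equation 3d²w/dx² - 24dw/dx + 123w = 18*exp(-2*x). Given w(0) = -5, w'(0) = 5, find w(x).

Divide through by 3: w'' - 8w' + 41w = 6*exp(-2*x).
Characteristic equation r² - 8r + 41 = 0 has discriminant (-8)² - 4·(41) = -100 < 0, so r = 4 ± 5i.
Hence w_h = C1*cos(5*x)*exp(4*x) + C2*exp(4*x)*sin(5*x).
Try w_p = A*exp(-2*x). Substituting into the equation and dividing by exp(-2*x) gives A = 6/61, so w_p = 6*exp(-2*x)/61.
General solution: w = 6*exp(-2*x)/61 + C1*cos(5*x)*exp(4*x) + C2*exp(4*x)*sin(5*x).
Apply the initial conditions: w(0) = 6/61 + C1 = -5 and w'(0) = -12/61 + 4*C1 + 5*C2 = 5. Solving gives C1 = -311/61, C2 = 1561/305.

w = 6*exp(-2*x)/61 - 311*cos(5*x)*exp(4*x)/61 + 1561*exp(4*x)*sin(5*x)/305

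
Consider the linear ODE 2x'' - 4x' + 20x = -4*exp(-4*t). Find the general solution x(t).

x = -exp(-4*t)/17 + C1*cos(3*t)*exp(t) + C2*exp(t)*sin(3*t)

Divide through by 2: x'' - 2x' + 10x = -2*exp(-4*t).
Characteristic equation r² - 2r + 10 = 0 has discriminant (-2)² - 4·(10) = -36 < 0, so r = 1 ± 3i.
Hence x_h = C1*cos(3*t)*exp(t) + C2*exp(t)*sin(3*t).
Try x_p = A*exp(-4*t). Substituting into the equation and dividing by exp(-4*t) gives A = -1/17, so x_p = -exp(-4*t)/17.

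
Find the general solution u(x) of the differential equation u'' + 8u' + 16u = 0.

Characteristic equation r² + 8r + 16 = 0 has discriminant (8)² - 4·(16) = 0, so r = -4 is a repeated root.
Hence u_h = (C1 + C2*x)*exp(-4*x).

u = C1*exp(-4*x) + C2*x*exp(-4*x)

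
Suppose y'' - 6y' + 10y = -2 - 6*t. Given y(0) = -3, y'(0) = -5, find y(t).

Characteristic equation r² - 6r + 10 = 0 has discriminant (-6)² - 4·(10) = -4 < 0, so r = 3 ± i.
Hence y_h = C1*cos(t)*exp(3*t) + C2*exp(3*t)*sin(t).
For the particular solution try y_p = A0 + A1*t. Substituting and matching coefficients of each power of t gives A0 = -14/25, A1 = -3/5, so y_p = -14/25 - 3*t/5.
General solution: y = -14/25 - 3*t/5 + C1*cos(t)*exp(3*t) + C2*exp(3*t)*sin(t).
Apply the initial conditions: y(0) = -14/25 + C1 = -3 and y'(0) = -3/5 + C2 + 3*C1 = -5. Solving gives C1 = -61/25, C2 = 73/25.

y = -14/25 - 3*t/5 - 61*cos(t)*exp(3*t)/25 + 73*exp(3*t)*sin(t)/25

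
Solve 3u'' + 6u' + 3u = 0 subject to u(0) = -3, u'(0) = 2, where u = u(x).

u = -3*exp(-x) - x*exp(-x)

Divide through by 3: u'' + 2u' + u = 0.
Characteristic equation r² + 2r + 1 = 0 has discriminant (2)² - 4·(1) = 0, so r = -1 is a repeated root.
Hence u_h = (C1 + C2*x)*exp(-x).
Apply the initial conditions: u(0) = C1 = -3 and u'(0) = C2 - C1 = 2. Solving gives C1 = -3, C2 = -1.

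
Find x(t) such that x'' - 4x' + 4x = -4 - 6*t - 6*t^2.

Characteristic equation r² - 4r + 4 = 0 has discriminant (-4)² - 4·(4) = 0, so r = 2 is a repeated root.
Hence x_h = (C1 + C2*t)*exp(2*t).
For the particular solution try x_p = A0 + A1*t + A2*t^2. Substituting and matching coefficients of each power of t gives A0 = -19/4, A1 = -9/2, A2 = -3/2, so x_p = -19/4 - 9*t/2 - 3*t^2/2.

x = -19/4 - 9*t/2 - 3*t**2/2 + C1*exp(2*t) + C2*t*exp(2*t)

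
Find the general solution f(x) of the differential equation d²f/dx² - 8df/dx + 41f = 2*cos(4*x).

f = -64*sin(4*x)/1649 + 50*cos(4*x)/1649 + C1*cos(5*x)*exp(4*x) + C2*exp(4*x)*sin(5*x)

Characteristic equation r² - 8r + 41 = 0 has discriminant (-8)² - 4·(41) = -100 < 0, so r = 4 ± 5i.
Hence f_h = C1*cos(5*x)*exp(4*x) + C2*exp(4*x)*sin(5*x).
Try f_p = A*cos(4*x) + B*sin(4*x). Substituting and equating the coefficients of cos(4x) and sin(4x) gives A = 50/1649, B = -64/1649, so f_p = -64*sin(4*x)/1649 + 50*cos(4*x)/1649.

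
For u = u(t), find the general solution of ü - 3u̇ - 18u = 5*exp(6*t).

u = C1*exp(6*t) + C2*exp(-3*t) + 5*t*exp(6*t)/9

Characteristic equation r² - 3r - 18 = 0 factors as (r - 6)(r + 3) = 0, so r = 6, -3.
Hence u_h = C1*exp(6*t) + C2*exp(-3*t).
Since exp(6*t) solves the homogeneous equation (r = 6 is a root of multiplicity 1), multiply the trial by t. Try u_p = A*t*exp(6*t). Substituting into the equation and dividing by exp(6*t) gives A = 5/9, so u_p = 5*t*exp(6*t)/9.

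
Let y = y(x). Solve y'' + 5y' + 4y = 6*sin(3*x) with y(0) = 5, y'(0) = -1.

Characteristic equation r² + 5r + 4 = 0 factors as (r + 1)(r + 4) = 0, so r = -1, -4.
Hence y_h = C1*exp(-x) + C2*exp(-4*x).
Try y_p = A*cos(3*x) + B*sin(3*x). Substituting and equating the coefficients of cos(3x) and sin(3x) gives A = -9/25, B = -3/25, so y_p = -9*cos(3*x)/25 - 3*sin(3*x)/25.
General solution: y = -9*cos(3*x)/25 - 3*sin(3*x)/25 + C1*exp(-x) + C2*exp(-4*x).
Apply the initial conditions: y(0) = -9/25 + C1 + C2 = 5 and y'(0) = -9/25 - C1 - 4*C2 = -1. Solving gives C1 = 104/15, C2 = -118/75.

y = -118*exp(-4*x)/75 - 9*cos(3*x)/25 - 3*sin(3*x)/25 + 104*exp(-x)/15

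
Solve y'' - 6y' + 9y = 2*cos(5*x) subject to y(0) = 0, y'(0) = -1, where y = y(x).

Characteristic equation r² - 6r + 9 = 0 has discriminant (-6)² - 4·(9) = 0, so r = 3 is a repeated root.
Hence y_h = (C1 + C2*x)*exp(3*x).
Try y_p = A*cos(5*x) + B*sin(5*x). Substituting and equating the coefficients of cos(5x) and sin(5x) gives A = -8/289, B = -15/289, so y_p = -15*sin(5*x)/289 - 8*cos(5*x)/289.
General solution: y = -15*sin(5*x)/289 - 8*cos(5*x)/289 + C1*exp(3*x) + C2*x*exp(3*x).
Apply the initial conditions: y(0) = -8/289 + C1 = 0 and y'(0) = -75/289 + C2 + 3*C1 = -1. Solving gives C1 = 8/289, C2 = -14/17.

y = -15*sin(5*x)/289 - 8*cos(5*x)/289 + 8*exp(3*x)/289 - 14*x*exp(3*x)/17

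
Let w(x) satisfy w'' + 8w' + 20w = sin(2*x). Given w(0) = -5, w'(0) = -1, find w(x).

w = -cos(2*x)/32 + sin(2*x)/32 - 335*exp(-4*x)*sin(2*x)/32 - 159*cos(2*x)*exp(-4*x)/32

Characteristic equation r² + 8r + 20 = 0 has discriminant (8)² - 4·(20) = -16 < 0, so r = -4 ± 2i.
Hence w_h = C1*cos(2*x)*exp(-4*x) + C2*exp(-4*x)*sin(2*x).
Try w_p = A*cos(2*x) + B*sin(2*x). Substituting and equating the coefficients of cos(2x) and sin(2x) gives A = -1/32, B = 1/32, so w_p = -cos(2*x)/32 + sin(2*x)/32.
General solution: w = -cos(2*x)/32 + sin(2*x)/32 + C1*cos(2*x)*exp(-4*x) + C2*exp(-4*x)*sin(2*x).
Apply the initial conditions: w(0) = -1/32 + C1 = -5 and w'(0) = 1/16 - 4*C1 + 2*C2 = -1. Solving gives C1 = -159/32, C2 = -335/32.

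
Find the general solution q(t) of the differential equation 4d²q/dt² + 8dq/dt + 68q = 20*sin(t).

q = -cos(t)/26 + 4*sin(t)/13 + C1*cos(4*t)*exp(-t) + C2*exp(-t)*sin(4*t)

Divide through by 4: q'' + 2q' + 17q = 5*sin(t).
Characteristic equation r² + 2r + 17 = 0 has discriminant (2)² - 4·(17) = -64 < 0, so r = -1 ± 4i.
Hence q_h = C1*cos(4*t)*exp(-t) + C2*exp(-t)*sin(4*t).
Try q_p = A*cos(t) + B*sin(t). Substituting and equating the coefficients of cos(t) and sin(t) gives A = -1/26, B = 4/13, so q_p = -cos(t)/26 + 4*sin(t)/13.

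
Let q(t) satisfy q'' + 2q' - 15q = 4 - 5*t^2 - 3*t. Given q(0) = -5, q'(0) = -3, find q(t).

q = -124/675 - 739*exp(3*t)/216 - 279*exp(-5*t)/200 + t**2/3 + 13*t/45

Characteristic equation r² + 2r - 15 = 0 factors as (r + 5)(r - 3) = 0, so r = -5, 3.
Hence q_h = C1*exp(-5*t) + C2*exp(3*t).
For the particular solution try q_p = A0 + A1*t + A2*t^2. Substituting and matching coefficients of each power of t gives A0 = -124/675, A1 = 13/45, A2 = 1/3, so q_p = -124/675 + t^2/3 + 13*t/45.
General solution: q = -124/675 + t^2/3 + 13*t/45 + C1*exp(-5*t) + C2*exp(3*t).
Apply the initial conditions: q(0) = -124/675 + C1 + C2 = -5 and q'(0) = 13/45 - 5*C1 + 3*C2 = -3. Solving gives C1 = -279/200, C2 = -739/216.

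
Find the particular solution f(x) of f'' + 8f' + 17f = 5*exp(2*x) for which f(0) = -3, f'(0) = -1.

f = 5*exp(2*x)/37 - 511*exp(-4*x)*sin(x)/37 - 116*cos(x)*exp(-4*x)/37

Characteristic equation r² + 8r + 17 = 0 has discriminant (8)² - 4·(17) = -4 < 0, so r = -4 ± i.
Hence f_h = C1*cos(x)*exp(-4*x) + C2*exp(-4*x)*sin(x).
Try f_p = A*exp(2*x). Substituting into the equation and dividing by exp(2*x) gives A = 5/37, so f_p = 5*exp(2*x)/37.
General solution: f = 5*exp(2*x)/37 + C1*cos(x)*exp(-4*x) + C2*exp(-4*x)*sin(x).
Apply the initial conditions: f(0) = 5/37 + C1 = -3 and f'(0) = 10/37 + C2 - 4*C1 = -1. Solving gives C1 = -116/37, C2 = -511/37.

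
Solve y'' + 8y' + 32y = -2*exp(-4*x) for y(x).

y = -exp(-4*x)/8 + C1*cos(4*x)*exp(-4*x) + C2*exp(-4*x)*sin(4*x)

Characteristic equation r² + 8r + 32 = 0 has discriminant (8)² - 4·(32) = -64 < 0, so r = -4 ± 4i.
Hence y_h = C1*cos(4*x)*exp(-4*x) + C2*exp(-4*x)*sin(4*x).
Try y_p = A*exp(-4*x). Substituting into the equation and dividing by exp(-4*x) gives A = -1/8, so y_p = -exp(-4*x)/8.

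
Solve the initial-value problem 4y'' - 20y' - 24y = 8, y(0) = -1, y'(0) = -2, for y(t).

Divide through by 4: y'' - 5y' - 6y = 2.
Characteristic equation r² - 5r - 6 = 0 factors as (r + 1)(r - 6) = 0, so r = -1, 6.
Hence y_h = C1*exp(-t) + C2*exp(6*t).
For the particular solution try y_p = A0. Substituting and matching coefficients of each power of t gives A0 = -1/3, so y_p = -1/3.
General solution: y = -1/3 + C1*exp(-t) + C2*exp(6*t).
Apply the initial conditions: y(0) = -1/3 + C1 + C2 = -1 and y'(0) = -C1 + 6*C2 = -2. Solving gives C1 = -2/7, C2 = -8/21.

y = -1/3 - 8*exp(6*t)/21 - 2*exp(-t)/7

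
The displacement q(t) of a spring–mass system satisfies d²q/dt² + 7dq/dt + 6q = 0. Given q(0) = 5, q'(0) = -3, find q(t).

Characteristic equation r² + 7r + 6 = 0 factors as (r + 1)(r + 6) = 0, so r = -1, -6.
Hence q_h = C1*exp(-t) + C2*exp(-6*t).
Apply the initial conditions: q(0) = C1 + C2 = 5 and q'(0) = -C1 - 6*C2 = -3. Solving gives C1 = 27/5, C2 = -2/5.

q = -2*exp(-6*t)/5 + 27*exp(-t)/5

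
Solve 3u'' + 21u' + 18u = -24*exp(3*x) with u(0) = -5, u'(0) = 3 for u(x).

u = -5*exp(-x) - 2*exp(3*x)/9 + 2*exp(-6*x)/9

Divide through by 3: u'' + 7u' + 6u = -8*exp(3*x).
Characteristic equation r² + 7r + 6 = 0 factors as (r + 6)(r + 1) = 0, so r = -6, -1.
Hence u_h = C1*exp(-6*x) + C2*exp(-x).
Try u_p = A*exp(3*x). Substituting into the equation and dividing by exp(3*x) gives A = -2/9, so u_p = -2*exp(3*x)/9.
General solution: u = -2*exp(3*x)/9 + C1*exp(-6*x) + C2*exp(-x).
Apply the initial conditions: u(0) = -2/9 + C1 + C2 = -5 and u'(0) = -2/3 - C2 - 6*C1 = 3. Solving gives C1 = 2/9, C2 = -5.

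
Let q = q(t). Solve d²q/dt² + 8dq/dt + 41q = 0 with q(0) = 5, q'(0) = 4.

q = 5*cos(5*t)*exp(-4*t) + 24*exp(-4*t)*sin(5*t)/5

Characteristic equation r² + 8r + 41 = 0 has discriminant (8)² - 4·(41) = -100 < 0, so r = -4 ± 5i.
Hence q_h = C1*cos(5*t)*exp(-4*t) + C2*exp(-4*t)*sin(5*t).
Apply the initial conditions: q(0) = C1 = 5 and q'(0) = -4*C1 + 5*C2 = 4. Solving gives C1 = 5, C2 = 24/5.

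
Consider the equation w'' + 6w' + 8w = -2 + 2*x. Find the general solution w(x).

w = -7/16 + x/4 + C1*exp(-4*x) + C2*exp(-2*x)

Characteristic equation r² + 6r + 8 = 0 factors as (r + 4)(r + 2) = 0, so r = -4, -2.
Hence w_h = C1*exp(-4*x) + C2*exp(-2*x).
For the particular solution try w_p = A0 + A1*x. Substituting and matching coefficients of each power of x gives A0 = -7/16, A1 = 1/4, so w_p = -7/16 + x/4.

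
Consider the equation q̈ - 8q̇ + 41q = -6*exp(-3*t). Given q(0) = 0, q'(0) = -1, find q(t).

q = -3*exp(-3*t)/37 - 58*exp(4*t)*sin(5*t)/185 + 3*cos(5*t)*exp(4*t)/37

Characteristic equation r² - 8r + 41 = 0 has discriminant (-8)² - 4·(41) = -100 < 0, so r = 4 ± 5i.
Hence q_h = C1*cos(5*t)*exp(4*t) + C2*exp(4*t)*sin(5*t).
Try q_p = A*exp(-3*t). Substituting into the equation and dividing by exp(-3*t) gives A = -3/37, so q_p = -3*exp(-3*t)/37.
General solution: q = -3*exp(-3*t)/37 + C1*cos(5*t)*exp(4*t) + C2*exp(4*t)*sin(5*t).
Apply the initial conditions: q(0) = -3/37 + C1 = 0 and q'(0) = 9/37 + 4*C1 + 5*C2 = -1. Solving gives C1 = 3/37, C2 = -58/185.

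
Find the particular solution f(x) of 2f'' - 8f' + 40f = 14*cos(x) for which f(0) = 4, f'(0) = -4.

Divide through by 2: f'' - 4f' + 20f = 7*cos(x).
Characteristic equation r² - 4r + 20 = 0 has discriminant (-4)² - 4·(20) = -64 < 0, so r = 2 ± 4i.
Hence f_h = C1*cos(4*x)*exp(2*x) + C2*exp(2*x)*sin(4*x).
Try f_p = A*cos(x) + B*sin(x). Substituting and equating the coefficients of cos(x) and sin(x) gives A = 133/377, B = -28/377, so f_p = -28*sin(x)/377 + 133*cos(x)/377.
General solution: f = -28*sin(x)/377 + 133*cos(x)/377 + C1*cos(4*x)*exp(2*x) + C2*exp(2*x)*sin(4*x).
Apply the initial conditions: f(0) = 133/377 + C1 = 4 and f'(0) = -28/377 + 2*C1 + 4*C2 = -4. Solving gives C1 = 1375/377, C2 = -2115/754.

f = -28*sin(x)/377 + 133*cos(x)/377 - 2115*exp(2*x)*sin(4*x)/754 + 1375*cos(4*x)*exp(2*x)/377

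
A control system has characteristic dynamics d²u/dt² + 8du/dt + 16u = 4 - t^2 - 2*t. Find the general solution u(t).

Characteristic equation r² + 8r + 16 = 0 has discriminant (8)² - 4·(16) = 0, so r = -4 is a repeated root.
Hence u_h = (C1 + C2*t)*exp(-4*t).
For the particular solution try u_p = A0 + A1*t + A2*t^2. Substituting and matching coefficients of each power of t gives A0 = 37/128, A1 = -1/16, A2 = -1/16, so u_p = 37/128 - t/16 - t^2/16.

u = 37/128 - t/16 - t**2/16 + C1*exp(-4*t) + C2*t*exp(-4*t)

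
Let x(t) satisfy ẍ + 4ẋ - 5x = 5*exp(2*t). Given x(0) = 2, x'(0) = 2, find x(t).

x = 5*exp(2*t)/7 + 5*exp(-5*t)/42 + 7*exp(t)/6

Characteristic equation r² + 4r - 5 = 0 factors as (r + 5)(r - 1) = 0, so r = -5, 1.
Hence x_h = C1*exp(-5*t) + C2*exp(t).
Try x_p = A*exp(2*t). Substituting into the equation and dividing by exp(2*t) gives A = 5/7, so x_p = 5*exp(2*t)/7.
General solution: x = 5*exp(2*t)/7 + C1*exp(-5*t) + C2*exp(t).
Apply the initial conditions: x(0) = 5/7 + C1 + C2 = 2 and x'(0) = 10/7 + C2 - 5*C1 = 2. Solving gives C1 = 5/42, C2 = 7/6.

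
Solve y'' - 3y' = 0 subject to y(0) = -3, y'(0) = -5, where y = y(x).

Characteristic equation r² - 3r = 0 factors as (r - 3)r = 0, so r = 3, 0.
Hence y_h = C1*exp(3*x) + C2.
Apply the initial conditions: y(0) = C1 + C2 = -3 and y'(0) = 3*C1 = -5. Solving gives C1 = -5/3, C2 = -4/3.

y = -4/3 - 5*exp(3*x)/3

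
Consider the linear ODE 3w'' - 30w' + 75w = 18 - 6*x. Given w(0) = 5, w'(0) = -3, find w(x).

Divide through by 3: w'' - 10w' + 25w = 6 - 2*x.
Characteristic equation r² - 10r + 25 = 0 has discriminant (-10)² - 4·(25) = 0, so r = 5 is a repeated root.
Hence w_h = (C1 + C2*x)*exp(5*x).
For the particular solution try w_p = A0 + A1*x. Substituting and matching coefficients of each power of x gives A0 = 26/125, A1 = -2/25, so w_p = 26/125 - 2*x/25.
General solution: w = 26/125 - 2*x/25 + C1*exp(5*x) + C2*x*exp(5*x).
Apply the initial conditions: w(0) = 26/125 + C1 = 5 and w'(0) = -2/25 + C2 + 5*C1 = -3. Solving gives C1 = 599/125, C2 = -672/25.

w = 26/125 - 2*x/25 + 599*exp(5*x)/125 - 672*x*exp(5*x)/25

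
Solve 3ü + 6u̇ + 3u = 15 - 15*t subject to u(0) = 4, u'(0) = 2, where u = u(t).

u = 15 - 11*exp(-t) - 5*t - 4*t*exp(-t)

Divide through by 3: u'' + 2u' + u = 5 - 5*t.
Characteristic equation r² + 2r + 1 = 0 has discriminant (2)² - 4·(1) = 0, so r = -1 is a repeated root.
Hence u_h = (C1 + C2*t)*exp(-t).
For the particular solution try u_p = A0 + A1*t. Substituting and matching coefficients of each power of t gives A0 = 15, A1 = -5, so u_p = 15 - 5*t.
General solution: u = 15 - 5*t + C1*exp(-t) + C2*t*exp(-t).
Apply the initial conditions: u(0) = 15 + C1 = 4 and u'(0) = -5 + C2 - C1 = 2. Solving gives C1 = -11, C2 = -4.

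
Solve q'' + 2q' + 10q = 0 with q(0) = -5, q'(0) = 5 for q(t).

Characteristic equation r² + 2r + 10 = 0 has discriminant (2)² - 4·(10) = -36 < 0, so r = -1 ± 3i.
Hence q_h = C1*cos(3*t)*exp(-t) + C2*exp(-t)*sin(3*t).
Apply the initial conditions: q(0) = C1 = -5 and q'(0) = -C1 + 3*C2 = 5. Solving gives C1 = -5, C2 = 0.

q = -5*cos(3*t)*exp(-t)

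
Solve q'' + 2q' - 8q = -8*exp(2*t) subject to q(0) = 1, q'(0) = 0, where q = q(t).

q = exp(-4*t)/9 + 8*exp(2*t)/9 - 4*t*exp(2*t)/3

Characteristic equation r² + 2r - 8 = 0 factors as (r + 4)(r - 2) = 0, so r = -4, 2.
Hence q_h = C1*exp(-4*t) + C2*exp(2*t).
Since exp(2*t) solves the homogeneous equation (r = 2 is a root of multiplicity 1), multiply the trial by t. Try q_p = A*t*exp(2*t). Substituting into the equation and dividing by exp(2*t) gives A = -4/3, so q_p = -4*t*exp(2*t)/3.
General solution: q = C1*exp(-4*t) + C2*exp(2*t) - 4*t*exp(2*t)/3.
Apply the initial conditions: q(0) = C1 + C2 = 1 and q'(0) = -4/3 - 4*C1 + 2*C2 = 0. Solving gives C1 = 1/9, C2 = 8/9.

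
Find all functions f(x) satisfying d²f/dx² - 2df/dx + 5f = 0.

Characteristic equation r² - 2r + 5 = 0 has discriminant (-2)² - 4·(5) = -16 < 0, so r = 1 ± 2i.
Hence f_h = C1*cos(2*x)*exp(x) + C2*exp(x)*sin(2*x).

f = C1*cos(2*x)*exp(x) + C2*exp(x)*sin(2*x)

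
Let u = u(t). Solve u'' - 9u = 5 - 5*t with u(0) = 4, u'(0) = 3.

u = -5/9 + 5*t/9 + 101*exp(-3*t)/54 + 145*exp(3*t)/54

Characteristic equation r² - 9 = 0 factors as (r - 3)(r + 3) = 0, so r = 3, -3.
Hence u_h = C1*exp(3*t) + C2*exp(-3*t).
For the particular solution try u_p = A0 + A1*t. Substituting and matching coefficients of each power of t gives A0 = -5/9, A1 = 5/9, so u_p = -5/9 + 5*t/9.
General solution: u = -5/9 + 5*t/9 + C1*exp(3*t) + C2*exp(-3*t).
Apply the initial conditions: u(0) = -5/9 + C1 + C2 = 4 and u'(0) = 5/9 - 3*C2 + 3*C1 = 3. Solving gives C1 = 145/54, C2 = 101/54.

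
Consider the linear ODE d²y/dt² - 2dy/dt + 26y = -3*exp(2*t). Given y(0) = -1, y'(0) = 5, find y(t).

Characteristic equation r² - 2r + 26 = 0 has discriminant (-2)² - 4·(26) = -100 < 0, so r = 1 ± 5i.
Hence y_h = C1*cos(5*t)*exp(t) + C2*exp(t)*sin(5*t).
Try y_p = A*exp(2*t). Substituting into the equation and dividing by exp(2*t) gives A = -3/26, so y_p = -3*exp(2*t)/26.
General solution: y = -3*exp(2*t)/26 + C1*cos(5*t)*exp(t) + C2*exp(t)*sin(5*t).
Apply the initial conditions: y(0) = -3/26 + C1 = -1 and y'(0) = -3/13 + C1 + 5*C2 = 5. Solving gives C1 = -23/26, C2 = 159/130.

y = -3*exp(2*t)/26 - 23*cos(5*t)*exp(t)/26 + 159*exp(t)*sin(5*t)/130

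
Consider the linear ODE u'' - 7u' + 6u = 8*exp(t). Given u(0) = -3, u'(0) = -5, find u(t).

u = -73*exp(t)/25 - 2*exp(6*t)/25 - 8*t*exp(t)/5

Characteristic equation r² - 7r + 6 = 0 factors as (r - 1)(r - 6) = 0, so r = 1, 6.
Hence u_h = C1*exp(t) + C2*exp(6*t).
Since exp(t) solves the homogeneous equation (r = 1 is a root of multiplicity 1), multiply the trial by t. Try u_p = A*t*exp(t). Substituting into the equation and dividing by exp(t) gives A = -8/5, so u_p = -8*t*exp(t)/5.
General solution: u = C1*exp(t) + C2*exp(6*t) - 8*t*exp(t)/5.
Apply the initial conditions: u(0) = C1 + C2 = -3 and u'(0) = -8/5 + C1 + 6*C2 = -5. Solving gives C1 = -73/25, C2 = -2/25.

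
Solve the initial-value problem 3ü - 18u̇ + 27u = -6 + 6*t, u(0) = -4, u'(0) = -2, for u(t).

u = -2/27 - 106*exp(3*t)/27 + 2*t/9 + 86*t*exp(3*t)/9

Divide through by 3: u'' - 6u' + 9u = -2 + 2*t.
Characteristic equation r² - 6r + 9 = 0 has discriminant (-6)² - 4·(9) = 0, so r = 3 is a repeated root.
Hence u_h = (C1 + C2*t)*exp(3*t).
For the particular solution try u_p = A0 + A1*t. Substituting and matching coefficients of each power of t gives A0 = -2/27, A1 = 2/9, so u_p = -2/27 + 2*t/9.
General solution: u = -2/27 + 2*t/9 + C1*exp(3*t) + C2*t*exp(3*t).
Apply the initial conditions: u(0) = -2/27 + C1 = -4 and u'(0) = 2/9 + C2 + 3*C1 = -2. Solving gives C1 = -106/27, C2 = 86/9.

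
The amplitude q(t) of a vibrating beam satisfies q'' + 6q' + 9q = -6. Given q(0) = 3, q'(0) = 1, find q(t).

q = -2/3 + 11*exp(-3*t)/3 + 12*t*exp(-3*t)

Characteristic equation r² + 6r + 9 = 0 has discriminant (6)² - 4·(9) = 0, so r = -3 is a repeated root.
Hence q_h = (C1 + C2*t)*exp(-3*t).
For the particular solution try q_p = A0. Substituting and matching coefficients of each power of t gives A0 = -2/3, so q_p = -2/3.
General solution: q = -2/3 + C1*exp(-3*t) + C2*t*exp(-3*t).
Apply the initial conditions: q(0) = -2/3 + C1 = 3 and q'(0) = C2 - 3*C1 = 1. Solving gives C1 = 11/3, C2 = 12.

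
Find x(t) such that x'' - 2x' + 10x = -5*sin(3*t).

Characteristic equation r² - 2r + 10 = 0 has discriminant (-2)² - 4·(10) = -36 < 0, so r = 1 ± 3i.
Hence x_h = C1*cos(3*t)*exp(t) + C2*exp(t)*sin(3*t).
Try x_p = A*cos(3*t) + B*sin(3*t). Substituting and equating the coefficients of cos(3t) and sin(3t) gives A = -30/37, B = -5/37, so x_p = -30*cos(3*t)/37 - 5*sin(3*t)/37.

x = -30*cos(3*t)/37 - 5*sin(3*t)/37 + C1*cos(3*t)*exp(t) + C2*exp(t)*sin(3*t)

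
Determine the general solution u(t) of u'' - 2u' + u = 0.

u = C1*exp(t) + C2*t*exp(t)

Characteristic equation r² - 2r + 1 = 0 has discriminant (-2)² - 4·(1) = 0, so r = 1 is a repeated root.
Hence u_h = (C1 + C2*t)*exp(t).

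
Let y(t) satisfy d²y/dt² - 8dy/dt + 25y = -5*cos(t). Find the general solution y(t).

Characteristic equation r² - 8r + 25 = 0 has discriminant (-8)² - 4·(25) = -36 < 0, so r = 4 ± 3i.
Hence y_h = C1*cos(3*t)*exp(4*t) + C2*exp(4*t)*sin(3*t).
Try y_p = A*cos(t) + B*sin(t). Substituting and equating the coefficients of cos(t) and sin(t) gives A = -3/16, B = 1/16, so y_p = -3*cos(t)/16 + sin(t)/16.

y = -3*cos(t)/16 + sin(t)/16 + C1*cos(3*t)*exp(4*t) + C2*exp(4*t)*sin(3*t)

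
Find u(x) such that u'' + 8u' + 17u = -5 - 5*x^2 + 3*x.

Characteristic equation r² + 8r + 17 = 0 has discriminant (8)² - 4·(17) = -4 < 0, so r = -4 ± i.
Hence u_h = C1*cos(x)*exp(-4*x) + C2*exp(-4*x)*sin(x).
For the particular solution try u_p = A0 + A1*x + A2*x^2. Substituting and matching coefficients of each power of x gives A0 = -2323/4913, A1 = 131/289, A2 = -5/17, so u_p = -2323/4913 - 5*x^2/17 + 131*x/289.

u = -2323/4913 - 5*x**2/17 + 131*x/289 + C1*cos(x)*exp(-4*x) + C2*exp(-4*x)*sin(x)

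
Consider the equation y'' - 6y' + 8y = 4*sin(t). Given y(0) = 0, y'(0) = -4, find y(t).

y = -32*exp(4*t)/17 + 8*exp(2*t)/5 + 24*cos(t)/85 + 28*sin(t)/85

Characteristic equation r² - 6r + 8 = 0 factors as (r - 2)(r - 4) = 0, so r = 2, 4.
Hence y_h = C1*exp(2*t) + C2*exp(4*t).
Try y_p = A*cos(t) + B*sin(t). Substituting and equating the coefficients of cos(t) and sin(t) gives A = 24/85, B = 28/85, so y_p = 24*cos(t)/85 + 28*sin(t)/85.
General solution: y = 24*cos(t)/85 + 28*sin(t)/85 + C1*exp(2*t) + C2*exp(4*t).
Apply the initial conditions: y(0) = 24/85 + C1 + C2 = 0 and y'(0) = 28/85 + 2*C1 + 4*C2 = -4. Solving gives C1 = 8/5, C2 = -32/17.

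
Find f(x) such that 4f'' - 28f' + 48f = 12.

f = 1/4 + C1*exp(4*x) + C2*exp(3*x)

Divide through by 4: f'' - 7f' + 12f = 3.
Characteristic equation r² - 7r + 12 = 0 factors as (r - 4)(r - 3) = 0, so r = 4, 3.
Hence f_h = C1*exp(4*x) + C2*exp(3*x).
For the particular solution try f_p = A0. Substituting and matching coefficients of each power of x gives A0 = 1/4, so f_p = 1/4.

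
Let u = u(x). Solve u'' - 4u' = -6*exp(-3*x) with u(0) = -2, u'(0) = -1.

Characteristic equation r² - 4r = 0 factors as (r - 4)r = 0, so r = 4, 0.
Hence u_h = C1*exp(4*x) + C2.
Try u_p = A*exp(-3*x). Substituting into the equation and dividing by exp(-3*x) gives A = -2/7, so u_p = -2*exp(-3*x)/7.
General solution: u = C2 - 2*exp(-3*x)/7 + C1*exp(4*x).
Apply the initial conditions: u(0) = -2/7 + C1 + C2 = -2 and u'(0) = 6/7 + 4*C1 = -1. Solving gives C1 = -13/28, C2 = -5/4.

u = -5/4 - 13*exp(4*x)/28 - 2*exp(-3*x)/7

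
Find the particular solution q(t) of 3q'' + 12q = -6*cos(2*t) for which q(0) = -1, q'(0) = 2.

Divide through by 3: q'' + 4q = -2*cos(2*t).
Characteristic equation r² + 4 = 0 has discriminant (0)² - 4·(4) = -16 < 0, so r = ± 2i.
Hence q_h = C1*cos(2*t) + C2*sin(2*t).
Since ±2i are characteristic roots, multiply the trial by t. Try q_p = t*(A*cos(2*t) + B*sin(2*t)). Substituting and equating the coefficients of cos(2t) and sin(2t) gives A = 0, B = -1/2, so q_p = -t*sin(2*t)/2.
General solution: q = C1*cos(2*t) + C2*sin(2*t) - t*sin(2*t)/2.
Apply the initial conditions: q(0) = C1 = -1 and q'(0) = 2*C2 = 2. Solving gives C1 = -1, C2 = 1.

q = -cos(2*t) - t*sin(2*t)/2 + sin(2*t)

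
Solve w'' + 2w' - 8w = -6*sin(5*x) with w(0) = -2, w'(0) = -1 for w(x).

w = -97*exp(2*x)/58 - 31*exp(-4*x)/82 + 60*cos(5*x)/1189 + 198*sin(5*x)/1189

Characteristic equation r² + 2r - 8 = 0 factors as (r + 4)(r - 2) = 0, so r = -4, 2.
Hence w_h = C1*exp(-4*x) + C2*exp(2*x).
Try w_p = A*cos(5*x) + B*sin(5*x). Substituting and equating the coefficients of cos(5x) and sin(5x) gives A = 60/1189, B = 198/1189, so w_p = 60*cos(5*x)/1189 + 198*sin(5*x)/1189.
General solution: w = 60*cos(5*x)/1189 + 198*sin(5*x)/1189 + C1*exp(-4*x) + C2*exp(2*x).
Apply the initial conditions: w(0) = 60/1189 + C1 + C2 = -2 and w'(0) = 990/1189 - 4*C1 + 2*C2 = -1. Solving gives C1 = -31/82, C2 = -97/58.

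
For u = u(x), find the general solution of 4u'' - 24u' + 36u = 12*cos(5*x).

Divide through by 4: u'' - 6u' + 9u = 3*cos(5*x).
Characteristic equation r² - 6r + 9 = 0 has discriminant (-6)² - 4·(9) = 0, so r = 3 is a repeated root.
Hence u_h = (C1 + C2*x)*exp(3*x).
Try u_p = A*cos(5*x) + B*sin(5*x). Substituting and equating the coefficients of cos(5x) and sin(5x) gives A = -12/289, B = -45/578, so u_p = -45*sin(5*x)/578 - 12*cos(5*x)/289.

u = -45*sin(5*x)/578 - 12*cos(5*x)/289 + C1*exp(3*x) + C2*x*exp(3*x)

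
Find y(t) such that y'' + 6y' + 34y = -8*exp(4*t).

y = -4*exp(4*t)/37 + C1*cos(5*t)*exp(-3*t) + C2*exp(-3*t)*sin(5*t)

Characteristic equation r² + 6r + 34 = 0 has discriminant (6)² - 4·(34) = -100 < 0, so r = -3 ± 5i.
Hence y_h = C1*cos(5*t)*exp(-3*t) + C2*exp(-3*t)*sin(5*t).
Try y_p = A*exp(4*t). Substituting into the equation and dividing by exp(4*t) gives A = -4/37, so y_p = -4*exp(4*t)/37.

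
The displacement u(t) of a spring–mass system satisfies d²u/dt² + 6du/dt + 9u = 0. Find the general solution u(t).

u = C1*exp(-3*t) + C2*t*exp(-3*t)

Characteristic equation r² + 6r + 9 = 0 has discriminant (6)² - 4·(9) = 0, so r = -3 is a repeated root.
Hence u_h = (C1 + C2*t)*exp(-3*t).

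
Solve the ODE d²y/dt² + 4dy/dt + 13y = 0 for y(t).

y = C1*cos(3*t)*exp(-2*t) + C2*exp(-2*t)*sin(3*t)

Characteristic equation r² + 4r + 13 = 0 has discriminant (4)² - 4·(13) = -36 < 0, so r = -2 ± 3i.
Hence y_h = C1*cos(3*t)*exp(-2*t) + C2*exp(-2*t)*sin(3*t).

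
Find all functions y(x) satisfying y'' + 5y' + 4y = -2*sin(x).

Characteristic equation r² + 5r + 4 = 0 factors as (r + 1)(r + 4) = 0, so r = -1, -4.
Hence y_h = C1*exp(-x) + C2*exp(-4*x).
Try y_p = A*cos(x) + B*sin(x). Substituting and equating the coefficients of cos(x) and sin(x) gives A = 5/17, B = -3/17, so y_p = -3*sin(x)/17 + 5*cos(x)/17.

y = -3*sin(x)/17 + 5*cos(x)/17 + C1*exp(-x) + C2*exp(-4*x)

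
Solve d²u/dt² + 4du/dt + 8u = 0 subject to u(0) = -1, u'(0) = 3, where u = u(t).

u = exp(-2*t)*sin(2*t)/2 - cos(2*t)*exp(-2*t)

Characteristic equation r² + 4r + 8 = 0 has discriminant (4)² - 4·(8) = -16 < 0, so r = -2 ± 2i.
Hence u_h = C1*cos(2*t)*exp(-2*t) + C2*exp(-2*t)*sin(2*t).
Apply the initial conditions: u(0) = C1 = -1 and u'(0) = -2*C1 + 2*C2 = 3. Solving gives C1 = -1, C2 = 1/2.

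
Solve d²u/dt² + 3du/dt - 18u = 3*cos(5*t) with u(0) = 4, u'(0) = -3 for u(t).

Characteristic equation r² + 3r - 18 = 0 factors as (r - 3)(r + 6) = 0, so r = 3, -6.
Hence u_h = C1*exp(3*t) + C2*exp(-6*t).
Try u_p = A*cos(5*t) + B*sin(5*t). Substituting and equating the coefficients of cos(5t) and sin(5t) gives A = -129/2074, B = 45/2074, so u_p = -129*cos(5*t)/2074 + 45*sin(5*t)/2074.
General solution: u = -129*cos(5*t)/2074 + 45*sin(5*t)/2074 + C1*exp(3*t) + C2*exp(-6*t).
Apply the initial conditions: u(0) = -129/2074 + C1 + C2 = 4 and u'(0) = 225/2074 - 6*C2 + 3*C1 = -3. Solving gives C1 = 241/102, C2 = 311/183.

u = -129*cos(5*t)/2074 + 45*sin(5*t)/2074 + 241*exp(3*t)/102 + 311*exp(-6*t)/183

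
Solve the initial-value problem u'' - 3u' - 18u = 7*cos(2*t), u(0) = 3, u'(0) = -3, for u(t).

Characteristic equation r² - 3r - 18 = 0 factors as (r - 6)(r + 3) = 0, so r = 6, -3.
Hence u_h = C1*exp(6*t) + C2*exp(-3*t).
Try u_p = A*cos(2*t) + B*sin(2*t). Substituting and equating the coefficients of cos(2t) and sin(2t) gives A = -77/260, B = -21/260, so u_p = -77*cos(2*t)/260 - 21*sin(2*t)/260.
General solution: u = -77*cos(2*t)/260 - 21*sin(2*t)/260 + C1*exp(6*t) + C2*exp(-3*t).
Apply the initial conditions: u(0) = -77/260 + C1 + C2 = 3 and u'(0) = -21/130 - 3*C2 + 6*C1 = -3. Solving gives C1 = 47/60, C2 = 98/39.

u = -77*cos(2*t)/260 - 21*sin(2*t)/260 + 47*exp(6*t)/60 + 98*exp(-3*t)/39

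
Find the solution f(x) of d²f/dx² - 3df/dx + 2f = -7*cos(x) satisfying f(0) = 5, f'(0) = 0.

Characteristic equation r² - 3r + 2 = 0 factors as (r - 1)(r - 2) = 0, so r = 1, 2.
Hence f_h = C1*exp(x) + C2*exp(2*x).
Try f_p = A*cos(x) + B*sin(x). Substituting and equating the coefficients of cos(x) and sin(x) gives A = -7/10, B = 21/10, so f_p = -7*cos(x)/10 + 21*sin(x)/10.
General solution: f = -7*cos(x)/10 + 21*sin(x)/10 + C1*exp(x) + C2*exp(2*x).
Apply the initial conditions: f(0) = -7/10 + C1 + C2 = 5 and f'(0) = 21/10 + C1 + 2*C2 = 0. Solving gives C1 = 27/2, C2 = -39/5.

f = -39*exp(2*x)/5 - 7*cos(x)/10 + 21*sin(x)/10 + 27*exp(x)/2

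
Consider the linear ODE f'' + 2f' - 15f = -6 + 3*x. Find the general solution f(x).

Characteristic equation r² + 2r - 15 = 0 factors as (r + 5)(r - 3) = 0, so r = -5, 3.
Hence f_h = C1*exp(-5*x) + C2*exp(3*x).
For the particular solution try f_p = A0 + A1*x. Substituting and matching coefficients of each power of x gives A0 = 28/75, A1 = -1/5, so f_p = 28/75 - x/5.

f = 28/75 - x/5 + C1*exp(-5*x) + C2*exp(3*x)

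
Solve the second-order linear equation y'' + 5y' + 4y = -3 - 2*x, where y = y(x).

Characteristic equation r² + 5r + 4 = 0 factors as (r + 4)(r + 1) = 0, so r = -4, -1.
Hence y_h = C1*exp(-4*x) + C2*exp(-x).
For the particular solution try y_p = A0 + A1*x. Substituting and matching coefficients of each power of x gives A0 = -1/8, A1 = -1/2, so y_p = -1/8 - x/2.

y = -1/8 - x/2 + C1*exp(-4*x) + C2*exp(-x)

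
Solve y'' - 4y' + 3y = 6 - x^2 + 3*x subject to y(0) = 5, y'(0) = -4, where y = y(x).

y = 64/27 + 6*exp(x) - 91*exp(3*x)/27 - x**2/3 + x/9

Characteristic equation r² - 4r + 3 = 0 factors as (r - 1)(r - 3) = 0, so r = 1, 3.
Hence y_h = C1*exp(x) + C2*exp(3*x).
For the particular solution try y_p = A0 + A1*x + A2*x^2. Substituting and matching coefficients of each power of x gives A0 = 64/27, A1 = 1/9, A2 = -1/3, so y_p = 64/27 - x^2/3 + x/9.
General solution: y = 64/27 - x^2/3 + x/9 + C1*exp(x) + C2*exp(3*x).
Apply the initial conditions: y(0) = 64/27 + C1 + C2 = 5 and y'(0) = 1/9 + C1 + 3*C2 = -4. Solving gives C1 = 6, C2 = -91/27.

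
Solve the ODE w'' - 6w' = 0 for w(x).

Characteristic equation r² - 6r = 0 factors as (r - 6)r = 0, so r = 6, 0.
Hence w_h = C1*exp(6*x) + C2.

w = C2 + C1*exp(6*x)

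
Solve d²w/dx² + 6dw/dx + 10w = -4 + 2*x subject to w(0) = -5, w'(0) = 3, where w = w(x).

w = -13/25 + x/5 - 266*exp(-3*x)*sin(x)/25 - 112*cos(x)*exp(-3*x)/25

Characteristic equation r² + 6r + 10 = 0 has discriminant (6)² - 4·(10) = -4 < 0, so r = -3 ± i.
Hence w_h = C1*cos(x)*exp(-3*x) + C2*exp(-3*x)*sin(x).
For the particular solution try w_p = A0 + A1*x. Substituting and matching coefficients of each power of x gives A0 = -13/25, A1 = 1/5, so w_p = -13/25 + x/5.
General solution: w = -13/25 + x/5 + C1*cos(x)*exp(-3*x) + C2*exp(-3*x)*sin(x).
Apply the initial conditions: w(0) = -13/25 + C1 = -5 and w'(0) = 1/5 + C2 - 3*C1 = 3. Solving gives C1 = -112/25, C2 = -266/25.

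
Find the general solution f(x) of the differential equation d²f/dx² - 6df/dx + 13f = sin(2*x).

Characteristic equation r² - 6r + 13 = 0 has discriminant (-6)² - 4·(13) = -16 < 0, so r = 3 ± 2i.
Hence f_h = C1*cos(2*x)*exp(3*x) + C2*exp(3*x)*sin(2*x).
Try f_p = A*cos(2*x) + B*sin(2*x). Substituting and equating the coefficients of cos(2x) and sin(2x) gives A = 4/75, B = 1/25, so f_p = sin(2*x)/25 + 4*cos(2*x)/75.

f = sin(2*x)/25 + 4*cos(2*x)/75 + C1*cos(2*x)*exp(3*x) + C2*exp(3*x)*sin(2*x)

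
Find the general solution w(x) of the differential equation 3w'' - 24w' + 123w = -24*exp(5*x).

Divide through by 3: w'' - 8w' + 41w = -8*exp(5*x).
Characteristic equation r² - 8r + 41 = 0 has discriminant (-8)² - 4·(41) = -100 < 0, so r = 4 ± 5i.
Hence w_h = C1*cos(5*x)*exp(4*x) + C2*exp(4*x)*sin(5*x).
Try w_p = A*exp(5*x). Substituting into the equation and dividing by exp(5*x) gives A = -4/13, so w_p = -4*exp(5*x)/13.

w = -4*exp(5*x)/13 + C1*cos(5*x)*exp(4*x) + C2*exp(4*x)*sin(5*x)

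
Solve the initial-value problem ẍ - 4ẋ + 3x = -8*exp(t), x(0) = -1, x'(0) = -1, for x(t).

Characteristic equation r² - 4r + 3 = 0 factors as (r - 1)(r - 3) = 0, so r = 1, 3.
Hence x_h = C1*exp(t) + C2*exp(3*t).
Since exp(t) solves the homogeneous equation (r = 1 is a root of multiplicity 1), multiply the trial by t. Try x_p = A*t*exp(t). Substituting into the equation and dividing by exp(t) gives A = 4, so x_p = 4*t*exp(t).
General solution: x = C1*exp(t) + C2*exp(3*t) + 4*t*exp(t).
Apply the initial conditions: x(0) = C1 + C2 = -1 and x'(0) = 4 + C1 + 3*C2 = -1. Solving gives C1 = 1, C2 = -2.

x = -2*exp(3*t) + 4*t*exp(t) + exp(t)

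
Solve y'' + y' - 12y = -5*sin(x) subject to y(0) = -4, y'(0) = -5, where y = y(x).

Characteristic equation r² + r - 12 = 0 factors as (r - 3)(r + 4) = 0, so r = 3, -4.
Hence y_h = C1*exp(3*x) + C2*exp(-4*x).
Try y_p = A*cos(x) + B*sin(x). Substituting and equating the coefficients of cos(x) and sin(x) gives A = 1/34, B = 13/34, so y_p = cos(x)/34 + 13*sin(x)/34.
General solution: y = cos(x)/34 + 13*sin(x)/34 + C1*exp(3*x) + C2*exp(-4*x).
Apply the initial conditions: y(0) = 1/34 + C1 + C2 = -4 and y'(0) = 13/34 - 4*C2 + 3*C1 = -5. Solving gives C1 = -43/14, C2 = -114/119.

y = -114*exp(-4*x)/119 - 43*exp(3*x)/14 + cos(x)/34 + 13*sin(x)/34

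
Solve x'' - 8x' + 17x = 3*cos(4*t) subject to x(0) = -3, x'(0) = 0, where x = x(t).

Characteristic equation r² - 8r + 17 = 0 has discriminant (-8)² - 4·(17) = -4 < 0, so r = 4 ± i.
Hence x_h = C1*cos(t)*exp(4*t) + C2*exp(4*t)*sin(t).
Try x_p = A*cos(4*t) + B*sin(4*t). Substituting and equating the coefficients of cos(4t) and sin(4t) gives A = 3/1025, B = -96/1025, so x_p = -96*sin(4*t)/1025 + 3*cos(4*t)/1025.
General solution: x = -96*sin(4*t)/1025 + 3*cos(4*t)/1025 + C1*cos(t)*exp(4*t) + C2*exp(4*t)*sin(t).
Apply the initial conditions: x(0) = 3/1025 + C1 = -3 and x'(0) = -384/1025 + C2 + 4*C1 = 0. Solving gives C1 = -3078/1025, C2 = 12696/1025.

x = -96*sin(4*t)/1025 + 3*cos(4*t)/1025 - 3078*cos(t)*exp(4*t)/1025 + 12696*exp(4*t)*sin(t)/1025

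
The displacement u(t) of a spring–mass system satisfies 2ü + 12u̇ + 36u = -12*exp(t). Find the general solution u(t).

Divide through by 2: u'' + 6u' + 18u = -6*exp(t).
Characteristic equation r² + 6r + 18 = 0 has discriminant (6)² - 4·(18) = -36 < 0, so r = -3 ± 3i.
Hence u_h = C1*cos(3*t)*exp(-3*t) + C2*exp(-3*t)*sin(3*t).
Try u_p = A*exp(t). Substituting into the equation and dividing by exp(t) gives A = -6/25, so u_p = -6*exp(t)/25.

u = -6*exp(t)/25 + C1*cos(3*t)*exp(-3*t) + C2*exp(-3*t)*sin(3*t)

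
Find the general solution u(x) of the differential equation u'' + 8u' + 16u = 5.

Characteristic equation r² + 8r + 16 = 0 has discriminant (8)² - 4·(16) = 0, so r = -4 is a repeated root.
Hence u_h = (C1 + C2*x)*exp(-4*x).
For the particular solution try u_p = A0. Substituting and matching coefficients of each power of x gives A0 = 5/16, so u_p = 5/16.

u = 5/16 + C1*exp(-4*x) + C2*x*exp(-4*x)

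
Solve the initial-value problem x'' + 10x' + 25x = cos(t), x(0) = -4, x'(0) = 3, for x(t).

x = -682*exp(-5*t)/169 + 5*sin(t)/338 + 6*cos(t)/169 - 447*t*exp(-5*t)/26

Characteristic equation r² + 10r + 25 = 0 has discriminant (10)² - 4·(25) = 0, so r = -5 is a repeated root.
Hence x_h = (C1 + C2*t)*exp(-5*t).
Try x_p = A*cos(t) + B*sin(t). Substituting and equating the coefficients of cos(t) and sin(t) gives A = 6/169, B = 5/338, so x_p = 5*sin(t)/338 + 6*cos(t)/169.
General solution: x = 5*sin(t)/338 + 6*cos(t)/169 + C1*exp(-5*t) + C2*t*exp(-5*t).
Apply the initial conditions: x(0) = 6/169 + C1 = -4 and x'(0) = 5/338 + C2 - 5*C1 = 3. Solving gives C1 = -682/169, C2 = -447/26.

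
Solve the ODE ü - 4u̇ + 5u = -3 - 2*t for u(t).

Characteristic equation r² - 4r + 5 = 0 has discriminant (-4)² - 4·(5) = -4 < 0, so r = 2 ± i.
Hence u_h = C1*cos(t)*exp(2*t) + C2*exp(2*t)*sin(t).
For the particular solution try u_p = A0 + A1*t. Substituting and matching coefficients of each power of t gives A0 = -23/25, A1 = -2/5, so u_p = -23/25 - 2*t/5.

u = -23/25 - 2*t/5 + C1*cos(t)*exp(2*t) + C2*exp(2*t)*sin(t)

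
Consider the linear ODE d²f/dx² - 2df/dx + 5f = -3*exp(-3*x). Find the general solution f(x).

f = -3*exp(-3*x)/20 + C1*cos(2*x)*exp(x) + C2*exp(x)*sin(2*x)

Characteristic equation r² - 2r + 5 = 0 has discriminant (-2)² - 4·(5) = -16 < 0, so r = 1 ± 2i.
Hence f_h = C1*cos(2*x)*exp(x) + C2*exp(x)*sin(2*x).
Try f_p = A*exp(-3*x). Substituting into the equation and dividing by exp(-3*x) gives A = -3/20, so f_p = -3*exp(-3*x)/20.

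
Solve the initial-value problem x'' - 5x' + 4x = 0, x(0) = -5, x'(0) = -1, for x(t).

x = -19*exp(t)/3 + 4*exp(4*t)/3

Characteristic equation r² - 5r + 4 = 0 factors as (r - 1)(r - 4) = 0, so r = 1, 4.
Hence x_h = C1*exp(t) + C2*exp(4*t).
Apply the initial conditions: x(0) = C1 + C2 = -5 and x'(0) = C1 + 4*C2 = -1. Solving gives C1 = -19/3, C2 = 4/3.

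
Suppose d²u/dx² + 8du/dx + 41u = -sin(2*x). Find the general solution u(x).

Characteristic equation r² + 8r + 41 = 0 has discriminant (8)² - 4·(41) = -100 < 0, so r = -4 ± 5i.
Hence u_h = C1*cos(5*x)*exp(-4*x) + C2*exp(-4*x)*sin(5*x).
Try u_p = A*cos(2*x) + B*sin(2*x). Substituting and equating the coefficients of cos(2x) and sin(2x) gives A = 16/1625, B = -37/1625, so u_p = -37*sin(2*x)/1625 + 16*cos(2*x)/1625.

u = -37*sin(2*x)/1625 + 16*cos(2*x)/1625 + C1*cos(5*x)*exp(-4*x) + C2*exp(-4*x)*sin(5*x)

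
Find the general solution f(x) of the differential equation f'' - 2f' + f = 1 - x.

f = -1 - x + C1*exp(x) + C2*x*exp(x)

Characteristic equation r² - 2r + 1 = 0 has discriminant (-2)² - 4·(1) = 0, so r = 1 is a repeated root.
Hence f_h = (C1 + C2*x)*exp(x).
For the particular solution try f_p = A0 + A1*x. Substituting and matching coefficients of each power of x gives A0 = -1, A1 = -1, so f_p = -1 - x.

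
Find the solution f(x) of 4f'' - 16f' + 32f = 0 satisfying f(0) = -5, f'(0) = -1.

f = -5*cos(2*x)*exp(2*x) + 9*exp(2*x)*sin(2*x)/2

Divide through by 4: f'' - 4f' + 8f = 0.
Characteristic equation r² - 4r + 8 = 0 has discriminant (-4)² - 4·(8) = -16 < 0, so r = 2 ± 2i.
Hence f_h = C1*cos(2*x)*exp(2*x) + C2*exp(2*x)*sin(2*x).
Apply the initial conditions: f(0) = C1 = -5 and f'(0) = 2*C1 + 2*C2 = -1. Solving gives C1 = -5, C2 = 9/2.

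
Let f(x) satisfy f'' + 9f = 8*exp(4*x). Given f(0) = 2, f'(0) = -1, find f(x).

f = -19*sin(3*x)/25 + 8*exp(4*x)/25 + 42*cos(3*x)/25

Characteristic equation r² + 9 = 0 has discriminant (0)² - 4·(9) = -36 < 0, so r = ± 3i.
Hence f_h = C1*cos(3*x) + C2*sin(3*x).
Try f_p = A*exp(4*x). Substituting into the equation and dividing by exp(4*x) gives A = 8/25, so f_p = 8*exp(4*x)/25.
General solution: f = 8*exp(4*x)/25 + C1*cos(3*x) + C2*sin(3*x).
Apply the initial conditions: f(0) = 8/25 + C1 = 2 and f'(0) = 32/25 + 3*C2 = -1. Solving gives C1 = 42/25, C2 = -19/25.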